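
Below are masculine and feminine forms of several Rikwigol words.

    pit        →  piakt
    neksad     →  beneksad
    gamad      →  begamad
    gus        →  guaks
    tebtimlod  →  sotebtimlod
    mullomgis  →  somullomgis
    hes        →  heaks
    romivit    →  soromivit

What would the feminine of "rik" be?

riakk

gamad and tebtimlod both end in -d yet inflect differently (begamad, sotebtimlod), so the final letter is not what conditions the rule; the number of vowels is.
"rik" has 1 vowel. The stems with 1 vowel (hes → heaks, gus → guaks, pit → piakt) insert -ak- after the first vowel.
The other patterns: stems with 2 vowels add the prefix be-; stems with 3 vowels add the prefix so-.
So rik → riakk.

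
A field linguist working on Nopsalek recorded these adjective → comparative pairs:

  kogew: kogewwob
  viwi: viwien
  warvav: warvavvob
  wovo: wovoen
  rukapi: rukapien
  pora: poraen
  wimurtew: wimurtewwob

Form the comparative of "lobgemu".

lobgemuen

"lobgemu" ends in a vowel. The stems ending in a vowel (rukapi → rukapien, viwi → viwien, wovo → wovoen) add -en.
The other pattern: stems ending in a consonant double the final consonant and add -ob.
So lobgemu → lobgemuen.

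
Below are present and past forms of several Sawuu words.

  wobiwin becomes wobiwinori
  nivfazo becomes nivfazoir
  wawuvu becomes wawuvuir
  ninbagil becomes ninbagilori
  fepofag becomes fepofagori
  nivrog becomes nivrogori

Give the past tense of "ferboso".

nivfazo and nivrog both have last vowel 'o' yet inflect differently (nivfazoir, nivrogori), so the last vowel is not what conditions the rule; whether the stem ends in a vowel or a consonant is.
"ferboso" ends in a vowel. The stems ending in a vowel (wawuvu → wawuvuir, nivfazo → nivfazoir) add -ir.
So ferboso → ferbosoir.

ferbosoir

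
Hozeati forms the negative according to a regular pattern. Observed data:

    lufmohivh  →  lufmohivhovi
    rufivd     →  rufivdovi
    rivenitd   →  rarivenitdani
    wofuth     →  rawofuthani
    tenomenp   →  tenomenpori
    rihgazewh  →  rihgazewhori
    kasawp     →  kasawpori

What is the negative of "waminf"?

waminfori

rufivd and rivenitd both end in -d yet inflect differently (rufivdovi, rarivenitdani), so the final letter is not what conditions the rule; the second-to-last letter is.
"waminf" has second-to-last letter 'n'. The one such stem in the data (tenomenp → tenomenpori) adds -ori, so the same rule applies.
So waminf → waminfori.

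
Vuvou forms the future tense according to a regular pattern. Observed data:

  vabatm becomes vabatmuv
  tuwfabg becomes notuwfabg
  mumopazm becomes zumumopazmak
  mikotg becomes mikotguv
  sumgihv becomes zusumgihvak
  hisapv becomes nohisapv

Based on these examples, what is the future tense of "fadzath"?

tuwfabg and mikotg both end in -g yet inflect differently (notuwfabg, mikotguv), so the final letter is not what conditions the rule; the second-to-last letter is.
"fadzath" has second-to-last letter 't'. The stems whose second-to-last letter is 't' (vabatm → vabatmuv, mikotg → mikotguv) add -uv.
The other patterns: stems whose second-to-last letter is 'b' or 'p' add the prefix no-; stems whose second-to-last letter is 'h' or 'z' add zu- … -ak around the stem.
So fadzath → fadzathuv.

fadzathuv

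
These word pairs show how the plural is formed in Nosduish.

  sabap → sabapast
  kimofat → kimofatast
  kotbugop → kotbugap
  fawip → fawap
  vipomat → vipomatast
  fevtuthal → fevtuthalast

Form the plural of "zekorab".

sabap and fawip both end in -p yet inflect differently (sabapast, fawap), so the final letter is not what conditions the rule; the last vowel is.
"zekorab" has last vowel 'a'. The stems whose last vowel is 'a' (fevtuthal → fevtuthalast, sabap → sabapast, vipomat → vipomatast) add -ast.
The other pattern: stems whose last vowel is 'i' or 'o' change the last vowel to 'a'.
So zekorab → zekorabast.

zekorabast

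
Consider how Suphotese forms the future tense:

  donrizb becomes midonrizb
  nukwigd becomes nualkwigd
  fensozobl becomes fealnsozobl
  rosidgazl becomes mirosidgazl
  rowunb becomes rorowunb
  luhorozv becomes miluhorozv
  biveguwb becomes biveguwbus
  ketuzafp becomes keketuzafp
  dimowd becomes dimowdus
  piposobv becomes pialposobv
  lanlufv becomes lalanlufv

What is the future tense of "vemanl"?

"vemanl" has second-to-last letter 'n'. The one such stem in the data (rowunb → rorowunb) repeats the first consonant+vowel as a prefix (as do lanlufv, ketuzafp), so the same rule applies.
So vemanl → vevemanl.

vevemanl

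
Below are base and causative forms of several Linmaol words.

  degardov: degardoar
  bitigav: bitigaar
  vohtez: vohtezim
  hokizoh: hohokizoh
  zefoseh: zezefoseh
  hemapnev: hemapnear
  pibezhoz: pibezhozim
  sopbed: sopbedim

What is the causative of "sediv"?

zefoseh and hemapnev both have last vowel 'e' yet inflect differently (zezefoseh, hemapnear), so the last vowel is not what conditions the rule; the final letter is.
"sediv" ends in -v. The stems ending in -v (hemapnev → hemapnear, bitigav → bitigaar, degardov → degardoar) drop the final letter and add -ar.
The other patterns: stems ending in -h repeat the first consonant+vowel as a prefix; stems ending in -d or -z add -im.
So sediv → sediar.

sediar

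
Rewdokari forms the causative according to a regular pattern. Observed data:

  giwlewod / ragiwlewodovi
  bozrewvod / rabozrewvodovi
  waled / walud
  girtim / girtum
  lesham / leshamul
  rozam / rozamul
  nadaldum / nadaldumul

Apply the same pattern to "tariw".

taruw

giwlewod and waled both end in -d yet inflect differently (ragiwlewodovi, walud), so the final letter is not what conditions the rule; the last vowel is.
"tariw" has last vowel 'i'. The one such stem in the data (girtim → girtum) changes the last vowel to 'u' (as does waled), so the same rule applies.
The other patterns: stems whose last vowel is 'o' add ra- … -ovi around the stem; stems whose last vowel is 'a' or 'u' add -ul.
So tariw → taruw.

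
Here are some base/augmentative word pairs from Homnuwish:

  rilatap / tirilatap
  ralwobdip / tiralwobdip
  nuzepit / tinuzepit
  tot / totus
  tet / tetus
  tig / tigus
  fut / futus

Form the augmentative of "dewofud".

tidewofud

nuzepit and tot both end in -t yet inflect differently (tinuzepit, totus), so the final letter is not what conditions the rule; the number of vowels is.
"dewofud" has 3 vowels. The stems with 3 vowels (rilatap → tirilatap, ralwobdip → tiralwobdip, nuzepit → tinuzepit) add the prefix ti-.
So dewofud → tidewofud.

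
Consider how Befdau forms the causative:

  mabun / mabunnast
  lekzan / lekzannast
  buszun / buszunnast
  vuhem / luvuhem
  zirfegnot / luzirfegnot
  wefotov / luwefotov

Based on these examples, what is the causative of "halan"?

halannast

mabun and vuhem both have 2 vowels yet inflect differently (mabunnast, luvuhem), so the number of vowels is not what conditions the rule; the final letter is.
"halan" ends in -n. The stems ending in -n (mabun → mabunnast, lekzan → lekzannast, buszun → buszunnast) double the final consonant and add -ast.
So halan → halannast.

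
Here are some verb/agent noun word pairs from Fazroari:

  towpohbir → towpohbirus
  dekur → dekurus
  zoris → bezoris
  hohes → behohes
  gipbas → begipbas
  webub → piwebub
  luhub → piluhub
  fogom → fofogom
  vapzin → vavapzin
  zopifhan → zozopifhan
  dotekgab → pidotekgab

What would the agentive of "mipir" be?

"mipir" ends in -r. The stems ending in -r (dekur → dekurus, towpohbir → towpohbirus) add -us.
So mipir → mipirus.

mipirus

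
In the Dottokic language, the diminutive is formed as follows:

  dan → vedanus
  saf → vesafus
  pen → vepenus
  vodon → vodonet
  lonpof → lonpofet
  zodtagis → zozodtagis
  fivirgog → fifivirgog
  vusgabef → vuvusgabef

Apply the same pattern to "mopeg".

mopeget

"mopeg" has 2 vowels. The stems with 2 vowels (vodon → vodonet, lonpof → lonpofet) add -et.
So mopeg → mopeget.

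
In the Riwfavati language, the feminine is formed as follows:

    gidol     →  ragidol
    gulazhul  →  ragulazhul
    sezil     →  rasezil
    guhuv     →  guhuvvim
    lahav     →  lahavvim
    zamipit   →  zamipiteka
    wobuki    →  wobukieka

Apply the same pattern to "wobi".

gulazhul and guhuv both have last vowel 'u' yet inflect differently (ragulazhul, guhuvvim), so the last vowel is not what conditions the rule; the final letter is.
"wobi" ends in -i. The one such stem in the data (wobuki → wobukieka) adds -eka, so the same rule applies.
The other patterns: stems ending in -l add the prefix ra-; stems ending in -v double the final consonant and add -im.
So wobi → wobieka.

wobieka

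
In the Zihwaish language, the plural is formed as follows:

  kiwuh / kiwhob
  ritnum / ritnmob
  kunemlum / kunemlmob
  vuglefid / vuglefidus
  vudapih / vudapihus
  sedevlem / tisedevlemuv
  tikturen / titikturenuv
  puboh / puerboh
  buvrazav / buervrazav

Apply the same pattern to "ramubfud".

ramubfdob

kiwuh and vudapih both end in -h yet inflect differently (kiwhob, vudapihus), so the final letter is not what conditions the rule; the last vowel is.
"ramubfud" has last vowel 'u'. The stems whose last vowel is 'u' (kiwuh → kiwhob, ritnum → ritnmob, kunemlum → kunemlmob) delete the last vowel and add -ob.
So ramubfud → ramubfdob.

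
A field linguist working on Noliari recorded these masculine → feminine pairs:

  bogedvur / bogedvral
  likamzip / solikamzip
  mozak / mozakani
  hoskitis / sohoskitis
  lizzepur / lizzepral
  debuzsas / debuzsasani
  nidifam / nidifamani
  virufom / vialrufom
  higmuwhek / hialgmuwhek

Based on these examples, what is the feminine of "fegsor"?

fealgsor

virufom and nidifam both end in -m yet inflect differently (vialrufom, nidifamani), so the final letter is not what conditions the rule; the last vowel is.
"fegsor" has last vowel 'o'. The one such stem in the data (virufom → vialrufom) inserts -al- after the first vowel (as does higmuwhek), so the same rule applies.
The other patterns: stems whose last vowel is 'a' add -ani; stems whose last vowel is 'i' add the prefix so-; stems whose last vowel is 'u' delete the last vowel and add -al.
So fegsor → fealgsor.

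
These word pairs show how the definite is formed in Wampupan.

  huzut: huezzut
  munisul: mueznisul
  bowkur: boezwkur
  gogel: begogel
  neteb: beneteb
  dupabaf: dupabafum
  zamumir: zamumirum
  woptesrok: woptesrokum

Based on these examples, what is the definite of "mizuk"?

miezzuk

munisul and gogel both end in -l yet inflect differently (mueznisul, begogel), so the final letter is not what conditions the rule; the last vowel is.
"mizuk" has last vowel 'u'. The stems whose last vowel is 'u' (huzut → huezzut, munisul → mueznisul, bowkur → boezwkur) insert -ez- after the first vowel.
The other patterns: stems whose last vowel is 'e' add the prefix be-; stems whose last vowel is 'a', 'i' or 'o' add -um.
So mizuk → miezzuk.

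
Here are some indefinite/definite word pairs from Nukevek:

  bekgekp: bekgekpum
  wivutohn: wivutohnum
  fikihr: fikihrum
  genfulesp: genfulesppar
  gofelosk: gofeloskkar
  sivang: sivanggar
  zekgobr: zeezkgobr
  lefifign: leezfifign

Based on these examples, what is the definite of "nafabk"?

bekgekp and genfulesp both end in -p yet inflect differently (bekgekpum, genfulesppar), so the final letter is not what conditions the rule; the second-to-last letter is.
"nafabk" has second-to-last letter 'b'. The one such stem in the data (zekgobr → zeezkgobr) inserts -ez- after the first vowel (as does lefifign), so the same rule applies.
So nafabk → naezfabk.

naezfabk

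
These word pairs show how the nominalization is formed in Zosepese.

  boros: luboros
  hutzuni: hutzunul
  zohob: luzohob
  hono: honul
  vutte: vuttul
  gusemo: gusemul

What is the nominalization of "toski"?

toskul

zohob and hono both have last vowel 'o' yet inflect differently (luzohob, honul), so the last vowel is not what conditions the rule; whether the stem ends in a vowel or a consonant is.
"toski" ends in a vowel. The stems ending in a vowel (hono → honul, gusemo → gusemul, hutzuni → hutzunul) drop the final letter and add -ul.
The other pattern: stems ending in a consonant add the prefix lu-.
So toski → toskul.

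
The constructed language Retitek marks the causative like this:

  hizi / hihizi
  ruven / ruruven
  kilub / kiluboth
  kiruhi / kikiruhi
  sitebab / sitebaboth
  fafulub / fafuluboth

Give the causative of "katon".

"katon" ends in -n. The one such stem in the data (ruven → ruruven) repeats the first consonant+vowel as a prefix (as do kiruhi, hizi), so the same rule applies.
The other pattern: stems ending in -b add -oth.
So katon → kakaton.

kakaton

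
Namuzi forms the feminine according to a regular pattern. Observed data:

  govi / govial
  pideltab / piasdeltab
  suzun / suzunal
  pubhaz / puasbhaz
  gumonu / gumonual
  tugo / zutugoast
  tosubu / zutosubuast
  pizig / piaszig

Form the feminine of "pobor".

gumonu and tosubu both end in -u yet inflect differently (gumonual, zutosubuast), so the final letter is not what conditions the rule; the first letter is.
"pobor" begins with p-. The stems beginning with p- (pideltab → piasdeltab, pizig → piaszig, pubhaz → puasbhaz) insert -as- after the first vowel.
So pobor → poasbor.

poasbor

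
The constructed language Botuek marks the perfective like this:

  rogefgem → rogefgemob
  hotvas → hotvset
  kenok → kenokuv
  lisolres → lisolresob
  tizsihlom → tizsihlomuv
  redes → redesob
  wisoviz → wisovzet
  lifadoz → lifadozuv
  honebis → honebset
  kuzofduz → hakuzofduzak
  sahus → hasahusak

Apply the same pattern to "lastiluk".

halastilukak

lifadoz and wisoviz both end in -z yet inflect differently (lifadozuv, wisovzet), so the final letter is not what conditions the rule; the last vowel is.
"lastiluk" has last vowel 'u'. The stems whose last vowel is 'u' (sahus → hasahusak, kuzofduz → hakuzofduzak) add ha- … -ak around the stem.
The other patterns: stems whose last vowel is 'o' add -uv; stems whose last vowel is 'a' or 'i' delete the last vowel and add -et; stems whose last vowel is 'e' add -ob.
So lastiluk → halastilukak.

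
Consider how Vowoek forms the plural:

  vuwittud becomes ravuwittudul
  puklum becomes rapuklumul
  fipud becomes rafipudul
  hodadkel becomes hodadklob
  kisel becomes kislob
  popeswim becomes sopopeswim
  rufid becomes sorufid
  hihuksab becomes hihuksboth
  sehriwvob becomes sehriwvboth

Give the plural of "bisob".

puklum and popeswim both end in -m yet inflect differently (rapuklumul, sopopeswim), so the final letter is not what conditions the rule; the last vowel is.
"bisob" has last vowel 'o'. The one such stem in the data (sehriwvob → sehriwvboth) deletes the last vowel and adds -oth (as does hihuksab), so the same rule applies.
The other patterns: stems whose last vowel is 'u' add ra- … -ul around the stem; stems whose last vowel is 'e' delete the last vowel and add -ob; stems whose last vowel is 'i' add the prefix so-.
So bisob → bisboth.

bisboth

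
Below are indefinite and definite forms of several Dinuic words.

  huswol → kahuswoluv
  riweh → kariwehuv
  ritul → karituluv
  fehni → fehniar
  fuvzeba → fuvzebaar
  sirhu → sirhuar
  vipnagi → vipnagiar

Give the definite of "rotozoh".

karotozohuv

ritul and sirhu both have last vowel 'u' yet inflect differently (karituluv, sirhuar), so the last vowel is not what conditions the rule; whether the stem ends in a vowel or a consonant is.
"rotozoh" ends in a consonant. The stems ending in a consonant (huswol → kahuswoluv, riweh → kariwehuv, ritul → karituluv) add ka- … -uv around the stem.
The other pattern: stems ending in a vowel add -ar.
So rotozoh → karotozohuv.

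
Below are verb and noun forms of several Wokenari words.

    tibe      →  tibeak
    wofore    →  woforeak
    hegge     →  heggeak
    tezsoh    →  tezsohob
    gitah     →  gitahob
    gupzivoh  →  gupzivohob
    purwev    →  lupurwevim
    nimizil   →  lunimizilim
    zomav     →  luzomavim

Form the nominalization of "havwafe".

"havwafe" ends in -e. The stems ending in -e (tibe → tibeak, wofore → woforeak, hegge → heggeak) add -ak.
So havwafe → havwafeak.

havwafeak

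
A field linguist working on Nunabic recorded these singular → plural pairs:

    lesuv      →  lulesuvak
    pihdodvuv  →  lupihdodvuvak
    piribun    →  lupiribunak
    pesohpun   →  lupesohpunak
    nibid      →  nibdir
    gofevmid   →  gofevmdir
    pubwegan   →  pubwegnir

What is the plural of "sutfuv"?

piribun and pubwegan both end in -n yet inflect differently (lupiribunak, pubwegnir), so the final letter is not what conditions the rule; the last vowel is.
"sutfuv" has last vowel 'u'. The stems whose last vowel is 'u' (lesuv → lulesuvak, pihdodvuv → lupihdodvuvak, piribun → lupiribunak) add lu- … -ak around the stem.
The other pattern: stems whose last vowel is 'a' or 'i' delete the last vowel and add -ir.
So sutfuv → lusutfuvak.

lusutfuvak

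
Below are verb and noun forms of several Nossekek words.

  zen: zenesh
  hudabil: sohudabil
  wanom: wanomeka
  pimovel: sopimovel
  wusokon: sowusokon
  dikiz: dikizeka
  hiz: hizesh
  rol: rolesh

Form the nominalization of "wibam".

hiz and dikiz both end in -z yet inflect differently (hizesh, dikizeka), so the final letter is not what conditions the rule; the number of vowels is.
"wibam" has 2 vowels. The stems with 2 vowels (wanom → wanomeka, dikiz → dikizeka) add -eka.
So wibam → wibameka.

wibameka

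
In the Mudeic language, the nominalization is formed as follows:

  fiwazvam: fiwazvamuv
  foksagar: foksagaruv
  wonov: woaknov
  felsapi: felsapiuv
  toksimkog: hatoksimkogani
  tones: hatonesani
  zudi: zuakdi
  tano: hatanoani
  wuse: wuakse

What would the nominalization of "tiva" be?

felsapi and zudi both end in -i yet inflect differently (felsapiuv, zuakdi), so the final letter is not what conditions the rule; the first letter is.
"tiva" begins with t-. The stems beginning with t- (tano → hatanoani, toksimkog → hatoksimkogani, tones → hatonesani) add ha- … -ani around the stem.
The other patterns: stems beginning with f- add -uv; stems beginning with w- or z- insert -ak- after the first vowel.
So tiva → hativaani.

hativaani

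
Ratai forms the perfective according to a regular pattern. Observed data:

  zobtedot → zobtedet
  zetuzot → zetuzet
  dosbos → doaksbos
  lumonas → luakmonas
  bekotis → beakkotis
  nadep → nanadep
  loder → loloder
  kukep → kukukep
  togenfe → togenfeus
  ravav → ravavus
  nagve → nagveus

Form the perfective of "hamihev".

zobtedot and dosbos both have last vowel 'o' yet inflect differently (zobtedet, doaksbos), so the last vowel is not what conditions the rule; the final letter is.
"hamihev" ends in -v. The one such stem in the data (ravav → ravavus) adds -us, so the same rule applies.
The other patterns: stems ending in -t change the last vowel to 'e'; stems ending in -s insert -ak- after the first vowel; stems ending in -p or -r repeat the first consonant+vowel as a prefix.
So hamihev → hamihevus.

hamihevus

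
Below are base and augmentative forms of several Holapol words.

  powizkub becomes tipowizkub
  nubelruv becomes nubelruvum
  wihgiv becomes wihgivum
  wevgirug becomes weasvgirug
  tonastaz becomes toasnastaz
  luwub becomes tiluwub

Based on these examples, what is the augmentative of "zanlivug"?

luwub and nubelruv both have last vowel 'u' yet inflect differently (tiluwub, nubelruvum), so the last vowel is not what conditions the rule; the final letter is.
"zanlivug" ends in -g. The one such stem in the data (wevgirug → weasvgirug) inserts -as- after the first vowel (as does tonastaz), so the same rule applies.
The other patterns: stems ending in -b add the prefix ti-; stems ending in -v add -um.
So zanlivug → zaasnlivug.

zaasnlivug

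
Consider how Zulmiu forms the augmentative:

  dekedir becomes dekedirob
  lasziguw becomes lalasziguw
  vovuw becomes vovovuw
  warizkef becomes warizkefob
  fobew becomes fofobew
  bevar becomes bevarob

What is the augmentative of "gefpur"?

fobew and warizkef both have last vowel 'e' yet inflect differently (fofobew, warizkefob), so the last vowel is not what conditions the rule; the final letter is.
"gefpur" ends in -r. The stems ending in -r (dekedir → dekedirob, bevar → bevarob) add -ob.
The other pattern: stems ending in -w repeat the first consonant+vowel as a prefix.
So gefpur → gefpurob.

gefpurob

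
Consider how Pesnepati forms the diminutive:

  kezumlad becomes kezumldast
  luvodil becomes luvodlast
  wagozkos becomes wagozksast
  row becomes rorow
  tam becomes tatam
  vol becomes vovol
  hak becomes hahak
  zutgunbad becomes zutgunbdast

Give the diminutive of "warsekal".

"warsekal" has 3 vowels. The stems with 3 vowels (wagozkos → wagozksast, kezumlad → kezumldast, luvodil → luvodlast) delete the last vowel and add -ast.
The other pattern: stems with 1 vowel repeat the first consonant+vowel as a prefix.
So warsekal → warseklast.

warseklast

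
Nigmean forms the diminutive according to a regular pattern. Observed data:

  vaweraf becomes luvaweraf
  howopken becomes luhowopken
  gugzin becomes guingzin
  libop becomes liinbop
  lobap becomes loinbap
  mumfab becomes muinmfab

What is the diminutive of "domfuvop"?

ludomfuvop

howopken and gugzin both end in -n yet inflect differently (luhowopken, guingzin), so the final letter is not what conditions the rule; the number of vowels is.
"domfuvop" has 3 vowels. The stems with 3 vowels (vaweraf → luvaweraf, howopken → luhowopken) add the prefix lu-.
The other pattern: stems with 2 vowels insert -in- after the first vowel.
So domfuvop → ludomfuvop.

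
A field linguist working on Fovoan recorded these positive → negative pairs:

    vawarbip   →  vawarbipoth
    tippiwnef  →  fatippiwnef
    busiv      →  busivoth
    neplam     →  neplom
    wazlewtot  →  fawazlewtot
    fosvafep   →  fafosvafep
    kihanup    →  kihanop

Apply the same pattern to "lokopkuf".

lokopkof

kihanup and vawarbip both end in -p yet inflect differently (kihanop, vawarbipoth), so the final letter is not what conditions the rule; the last vowel is.
"lokopkuf" has last vowel 'u'. The one such stem in the data (kihanup → kihanop) changes the last vowel to 'o' (as does neplam), so the same rule applies.
So lokopkuf → lokopkof.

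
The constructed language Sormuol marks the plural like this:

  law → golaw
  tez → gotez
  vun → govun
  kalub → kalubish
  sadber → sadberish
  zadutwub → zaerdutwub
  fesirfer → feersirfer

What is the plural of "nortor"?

nortorish

"nortor" has 2 vowels. The stems with 2 vowels (kalub → kalubish, sadber → sadberish) add -ish.
The other patterns: stems with 1 vowel add the prefix go-; stems with 3 vowels insert -er- after the first vowel.
So nortor → nortorish.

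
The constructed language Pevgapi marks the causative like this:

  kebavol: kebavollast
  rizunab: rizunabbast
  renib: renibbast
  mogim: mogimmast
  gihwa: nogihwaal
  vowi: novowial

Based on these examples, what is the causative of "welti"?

vowi and renib both have last vowel 'i' yet inflect differently (novowial, renibbast), so the last vowel is not what conditions the rule; whether the stem ends in a vowel or a consonant is.
"welti" ends in a vowel. The stems ending in a vowel (gihwa → nogihwaal, vowi → novowial) add no- … -al around the stem.
The other pattern: stems ending in a consonant double the final consonant and add -ast.
So welti → noweltial.

noweltial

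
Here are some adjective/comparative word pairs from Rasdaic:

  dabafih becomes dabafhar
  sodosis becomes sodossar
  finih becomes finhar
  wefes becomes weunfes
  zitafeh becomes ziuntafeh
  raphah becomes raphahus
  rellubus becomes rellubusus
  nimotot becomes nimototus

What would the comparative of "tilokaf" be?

"tilokaf" has last vowel 'a'. The one such stem in the data (raphah → raphahus) adds -us, so the same rule applies.
The other patterns: stems whose last vowel is 'i' delete the last vowel and add -ar; stems whose last vowel is 'e' insert -un- after the first vowel.
So tilokaf → tilokafus.

tilokafus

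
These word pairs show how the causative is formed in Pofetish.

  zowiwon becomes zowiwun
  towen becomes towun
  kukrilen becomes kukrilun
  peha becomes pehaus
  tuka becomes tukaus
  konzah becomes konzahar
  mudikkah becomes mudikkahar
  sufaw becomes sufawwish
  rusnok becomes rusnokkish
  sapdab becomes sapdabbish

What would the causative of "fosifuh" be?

fosifuhar

"fosifuh" ends in -h. The stems ending in -h (konzah → konzahar, mudikkah → mudikkahar) add -ar.
So fosifuh → fosifuhar.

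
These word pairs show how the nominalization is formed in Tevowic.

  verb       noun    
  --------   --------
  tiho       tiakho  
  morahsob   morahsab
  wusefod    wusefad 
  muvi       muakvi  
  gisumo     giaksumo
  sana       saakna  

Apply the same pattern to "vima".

gisumo and morahsob both have last vowel 'o' yet inflect differently (giaksumo, morahsab), so the last vowel is not what conditions the rule; whether the stem ends in a vowel or a consonant is.
"vima" ends in a vowel. The stems ending in a vowel (sana → saakna, muvi → muakvi, gisumo → giaksumo) insert -ak- after the first vowel.
The other pattern: stems ending in a consonant change the last vowel to 'a'.
So vima → viakma.

viakma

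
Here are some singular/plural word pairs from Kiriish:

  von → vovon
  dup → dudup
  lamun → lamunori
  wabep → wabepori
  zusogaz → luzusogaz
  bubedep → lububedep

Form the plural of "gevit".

gevitori

"gevit" has 2 vowels. The stems with 2 vowels (lamun → lamunori, wabep → wabepori) add -ori.
So gevit → gevitori.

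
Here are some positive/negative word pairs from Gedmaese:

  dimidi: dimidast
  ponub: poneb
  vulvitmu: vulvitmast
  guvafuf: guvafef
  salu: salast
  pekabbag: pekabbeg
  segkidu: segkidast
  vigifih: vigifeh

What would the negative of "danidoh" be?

danideh

"danidoh" ends in a consonant. The stems ending in a consonant (ponub → poneb, pekabbag → pekabbeg, guvafuf → guvafef) change the last vowel to 'e'.
The other pattern: stems ending in a vowel drop the final letter and add -ast.
So danidoh → danideh.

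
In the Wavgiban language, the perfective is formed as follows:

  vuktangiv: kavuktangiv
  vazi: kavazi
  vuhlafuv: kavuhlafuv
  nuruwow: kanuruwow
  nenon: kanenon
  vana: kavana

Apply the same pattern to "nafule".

Every pair shown (vuktangiv → kavuktangiv, vazi → kavazi, vuhlafuv → kavuhlafuv, …) follows the same rule: add the prefix ka-.
So nafule → kanafule.

kanafule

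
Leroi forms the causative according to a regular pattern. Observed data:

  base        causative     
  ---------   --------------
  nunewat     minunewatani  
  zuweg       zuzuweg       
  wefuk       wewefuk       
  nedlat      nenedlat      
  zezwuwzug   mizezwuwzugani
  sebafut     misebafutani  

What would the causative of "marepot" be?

mimarepotani

zuweg and zezwuwzug both end in -g yet inflect differently (zuzuweg, mizezwuwzugani), so the final letter is not what conditions the rule; the number of vowels is.
"marepot" has 3 vowels. The stems with 3 vowels (zezwuwzug → mizezwuwzugani, sebafut → misebafutani, nunewat → minunewatani) add mi- … -ani around the stem.
So marepot → mimarepotani.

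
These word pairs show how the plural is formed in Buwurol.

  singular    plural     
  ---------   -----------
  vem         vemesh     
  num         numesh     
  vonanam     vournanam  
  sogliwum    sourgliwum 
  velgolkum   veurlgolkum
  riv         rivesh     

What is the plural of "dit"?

ditesh

num and vonanam both end in -m yet inflect differently (numesh, vournanam), so the final letter is not what conditions the rule; the number of vowels is.
"dit" has 1 vowel. The stems with 1 vowel (num → numesh, riv → rivesh, vem → vemesh) add -esh.
So dit → ditesh.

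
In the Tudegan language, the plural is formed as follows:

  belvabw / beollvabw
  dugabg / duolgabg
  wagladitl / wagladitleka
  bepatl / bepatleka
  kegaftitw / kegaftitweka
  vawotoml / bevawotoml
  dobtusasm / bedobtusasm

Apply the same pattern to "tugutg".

belvabw and kegaftitw both end in -w yet inflect differently (beollvabw, kegaftitweka), so the final letter is not what conditions the rule; the second-to-last letter is.
"tugutg" has second-to-last letter 't'. The stems whose second-to-last letter is 't' (wagladitl → wagladitleka, bepatl → bepatleka, kegaftitw → kegaftitweka) add -eka.
So tugutg → tugutgeka.

tugutgeka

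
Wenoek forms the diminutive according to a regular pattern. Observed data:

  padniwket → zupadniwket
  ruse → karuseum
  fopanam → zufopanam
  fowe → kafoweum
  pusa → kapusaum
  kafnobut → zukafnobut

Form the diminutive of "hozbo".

kahozboum

"hozbo" ends in a vowel. The stems ending in a vowel (pusa → kapusaum, fowe → kafoweum, ruse → karuseum) add ka- … -um around the stem.
So hozbo → kahozboum.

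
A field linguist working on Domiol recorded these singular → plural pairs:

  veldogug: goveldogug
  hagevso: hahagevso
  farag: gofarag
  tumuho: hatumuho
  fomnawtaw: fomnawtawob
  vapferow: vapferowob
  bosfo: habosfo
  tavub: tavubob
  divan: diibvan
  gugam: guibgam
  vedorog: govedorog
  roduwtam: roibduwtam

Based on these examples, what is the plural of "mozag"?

gomozag

farag and roduwtam both have last vowel 'a' yet inflect differently (gofarag, roibduwtam), so the last vowel is not what conditions the rule; the final letter is.
"mozag" ends in -g. The stems ending in -g (veldogug → goveldogug, farag → gofarag, vedorog → govedorog) add the prefix go-.
So mozag → gomozag.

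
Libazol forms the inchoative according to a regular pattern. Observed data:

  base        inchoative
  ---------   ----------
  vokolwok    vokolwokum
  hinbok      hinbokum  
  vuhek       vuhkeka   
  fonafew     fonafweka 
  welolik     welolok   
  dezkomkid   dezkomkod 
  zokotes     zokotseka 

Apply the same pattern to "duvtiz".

duvtoz

hinbok and vuhek both end in -k yet inflect differently (hinbokum, vuhkeka), so the final letter is not what conditions the rule; the last vowel is.
"duvtiz" has last vowel 'i'. The stems whose last vowel is 'i' (dezkomkid → dezkomkod, welolik → welolok) change the last vowel to 'o'.
So duvtiz → duvtoz.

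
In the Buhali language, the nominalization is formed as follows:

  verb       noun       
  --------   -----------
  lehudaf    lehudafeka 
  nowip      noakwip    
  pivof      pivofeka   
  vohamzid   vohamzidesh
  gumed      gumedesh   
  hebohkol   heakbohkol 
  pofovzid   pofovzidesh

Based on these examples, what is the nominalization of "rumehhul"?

pivof and hebohkol both have last vowel 'o' yet inflect differently (pivofeka, heakbohkol), so the last vowel is not what conditions the rule; the final letter is.
"rumehhul" ends in -l. The one such stem in the data (hebohkol → heakbohkol) inserts -ak- after the first vowel (as does nowip), so the same rule applies.
So rumehhul → ruakmehhul.

ruakmehhul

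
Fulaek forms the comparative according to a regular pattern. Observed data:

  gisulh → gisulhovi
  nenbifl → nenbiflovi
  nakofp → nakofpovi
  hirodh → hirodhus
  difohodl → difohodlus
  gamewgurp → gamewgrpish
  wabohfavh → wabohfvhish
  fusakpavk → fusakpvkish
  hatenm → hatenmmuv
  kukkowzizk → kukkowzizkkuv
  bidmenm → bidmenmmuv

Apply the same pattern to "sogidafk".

sogidafkovi

"sogidafk" has second-to-last letter 'f'. The stems whose second-to-last letter is 'f' (nenbifl → nenbiflovi, nakofp → nakofpovi) add -ovi.
The other patterns: stems whose second-to-last letter is 'd' add -us; stems whose second-to-last letter is 'r' or 'v' delete the last vowel and add -ish; stems whose second-to-last letter is 'n' or 'z' double the final consonant and add -uv.
So sogidafk → sogidafkovi.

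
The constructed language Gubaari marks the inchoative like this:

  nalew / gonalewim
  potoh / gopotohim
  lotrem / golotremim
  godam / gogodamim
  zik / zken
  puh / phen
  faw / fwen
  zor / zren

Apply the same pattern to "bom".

potoh and puh both end in -h yet inflect differently (gopotohim, phen), so the final letter is not what conditions the rule; the number of vowels is.
"bom" has 1 vowel. The stems with 1 vowel (zik → zken, puh → phen, faw → fwen) delete the last vowel and add -en.
The other pattern: stems with 2 vowels add go- … -im around the stem.
So bom → bmen.

bmen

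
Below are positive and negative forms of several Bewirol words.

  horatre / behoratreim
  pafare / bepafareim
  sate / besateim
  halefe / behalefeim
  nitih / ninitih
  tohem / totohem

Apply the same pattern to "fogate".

befogateim

horatre and tohem both have last vowel 'e' yet inflect differently (behoratreim, totohem), so the last vowel is not what conditions the rule; the final letter is.
"fogate" ends in -e. The stems ending in -e (horatre → behoratreim, pafare → bepafareim, sate → besateim) add be- … -im around the stem.
The other pattern: stems ending in -h or -m repeat the first consonant+vowel as a prefix.
So fogate → befogateim.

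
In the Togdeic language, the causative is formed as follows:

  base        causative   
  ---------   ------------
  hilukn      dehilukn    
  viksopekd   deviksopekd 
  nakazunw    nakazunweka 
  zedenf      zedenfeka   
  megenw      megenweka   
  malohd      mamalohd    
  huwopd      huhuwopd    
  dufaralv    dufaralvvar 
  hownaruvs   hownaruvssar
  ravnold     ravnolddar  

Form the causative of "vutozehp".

vuvutozehp

viksopekd and malohd both end in -d yet inflect differently (deviksopekd, mamalohd), so the final letter is not what conditions the rule; the second-to-last letter is.
"vutozehp" has second-to-last letter 'h'. The one such stem in the data (malohd → mamalohd) repeats the first consonant+vowel as a prefix (as does huwopd), so the same rule applies.
So vutozehp → vuvutozehp.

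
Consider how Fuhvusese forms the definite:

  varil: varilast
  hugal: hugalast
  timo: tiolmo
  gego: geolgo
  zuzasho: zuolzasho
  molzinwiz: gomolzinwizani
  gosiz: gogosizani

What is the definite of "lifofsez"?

golifofsezani

varil and molzinwiz both have last vowel 'i' yet inflect differently (varilast, gomolzinwizani), so the last vowel is not what conditions the rule; the final letter is.
"lifofsez" ends in -z. The stems ending in -z (molzinwiz → gomolzinwizani, gosiz → gogosizani) add go- … -ani around the stem.
The other patterns: stems ending in -l add -ast; stems ending in -o insert -ol- after the first vowel.
So lifofsez → golifofsezani.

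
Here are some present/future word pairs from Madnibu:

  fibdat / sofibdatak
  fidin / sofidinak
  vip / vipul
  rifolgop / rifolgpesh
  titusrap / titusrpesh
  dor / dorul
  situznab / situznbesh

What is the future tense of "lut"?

"lut" has 1 vowel. The stems with 1 vowel (dor → dorul, vip → vipul) add -ul.
So lut → lutul.

lutul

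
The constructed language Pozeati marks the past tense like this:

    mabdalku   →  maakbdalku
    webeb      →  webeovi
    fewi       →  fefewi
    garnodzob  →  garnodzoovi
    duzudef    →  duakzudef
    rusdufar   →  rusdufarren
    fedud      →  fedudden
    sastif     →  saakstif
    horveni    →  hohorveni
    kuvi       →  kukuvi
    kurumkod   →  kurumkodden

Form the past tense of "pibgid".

"pibgid" ends in -d. The stems ending in -d (fedud → fedudden, kurumkod → kurumkodden) double the final consonant and add -en.
The other patterns: stems ending in -f or -u insert -ak- after the first vowel; stems ending in -b drop the final letter and add -ovi; stems ending in -i repeat the first consonant+vowel as a prefix.
So pibgid → pibgidden.

pibgidden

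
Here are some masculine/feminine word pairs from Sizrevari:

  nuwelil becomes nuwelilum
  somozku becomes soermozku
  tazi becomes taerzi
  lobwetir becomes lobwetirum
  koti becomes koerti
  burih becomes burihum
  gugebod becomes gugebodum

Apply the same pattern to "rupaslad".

tazi and burih both have last vowel 'i' yet inflect differently (taerzi, burihum), so the last vowel is not what conditions the rule; whether the stem ends in a vowel or a consonant is.
"rupaslad" ends in a consonant. The stems ending in a consonant (burih → burihum, nuwelil → nuwelilum, lobwetir → lobwetirum) add -um.
So rupaslad → rupasladum.

rupasladum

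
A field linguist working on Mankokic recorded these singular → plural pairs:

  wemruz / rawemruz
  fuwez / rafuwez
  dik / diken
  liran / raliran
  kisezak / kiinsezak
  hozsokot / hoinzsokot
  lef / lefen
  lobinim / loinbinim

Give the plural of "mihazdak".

miinhazdak

"mihazdak" has 3 vowels. The stems with 3 vowels (kisezak → kiinsezak, lobinim → loinbinim, hozsokot → hoinzsokot) insert -in- after the first vowel.
The other patterns: stems with 1 vowel add -en; stems with 2 vowels add the prefix ra-.
So mihazdak → miinhazdak.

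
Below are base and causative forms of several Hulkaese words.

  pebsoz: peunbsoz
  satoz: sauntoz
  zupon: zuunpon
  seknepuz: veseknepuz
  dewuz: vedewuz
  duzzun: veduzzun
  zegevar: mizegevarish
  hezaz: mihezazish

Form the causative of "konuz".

vekonuz

pebsoz and seknepuz both end in -z yet inflect differently (peunbsoz, veseknepuz), so the final letter is not what conditions the rule; the last vowel is.
"konuz" has last vowel 'u'. The stems whose last vowel is 'u' (seknepuz → veseknepuz, dewuz → vedewuz, duzzun → veduzzun) add the prefix ve-.
So konuz → vekonuz.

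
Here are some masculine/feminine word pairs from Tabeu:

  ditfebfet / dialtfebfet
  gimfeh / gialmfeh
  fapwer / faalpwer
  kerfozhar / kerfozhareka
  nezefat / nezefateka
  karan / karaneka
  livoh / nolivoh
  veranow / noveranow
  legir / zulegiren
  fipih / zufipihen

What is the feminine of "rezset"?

realzset

fapwer and kerfozhar both end in -r yet inflect differently (faalpwer, kerfozhareka), so the final letter is not what conditions the rule; the last vowel is.
"rezset" has last vowel 'e'. The stems whose last vowel is 'e' (ditfebfet → dialtfebfet, gimfeh → gialmfeh, fapwer → faalpwer) insert -al- after the first vowel.
The other patterns: stems whose last vowel is 'a' add -eka; stems whose last vowel is 'o' add the prefix no-; stems whose last vowel is 'i' add zu- … -en around the stem.
So rezset → realzset.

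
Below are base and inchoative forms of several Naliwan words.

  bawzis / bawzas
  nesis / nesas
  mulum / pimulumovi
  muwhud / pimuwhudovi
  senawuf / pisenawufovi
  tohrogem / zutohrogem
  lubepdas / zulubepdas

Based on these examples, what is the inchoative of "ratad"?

zuratad

mulum and tohrogem both end in -m yet inflect differently (pimulumovi, zutohrogem), so the final letter is not what conditions the rule; the last vowel is.
"ratad" has last vowel 'a'. The one such stem in the data (lubepdas → zulubepdas) adds the prefix zu-, so the same rule applies.
The other patterns: stems whose last vowel is 'i' change the last vowel to 'a'; stems whose last vowel is 'u' add pi- … -ovi around the stem.
So ratad → zuratad.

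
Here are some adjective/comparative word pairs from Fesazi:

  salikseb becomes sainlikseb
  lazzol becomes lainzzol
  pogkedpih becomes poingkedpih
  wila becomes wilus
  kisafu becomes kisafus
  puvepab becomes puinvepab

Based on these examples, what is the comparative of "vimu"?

wila and puvepab both have last vowel 'a' yet inflect differently (wilus, puinvepab), so the last vowel is not what conditions the rule; whether the stem ends in a vowel or a consonant is.
"vimu" ends in a vowel. The stems ending in a vowel (wila → wilus, kisafu → kisafus) drop the final letter and add -us.
The other pattern: stems ending in a consonant insert -in- after the first vowel.
So vimu → vimus.

vimus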